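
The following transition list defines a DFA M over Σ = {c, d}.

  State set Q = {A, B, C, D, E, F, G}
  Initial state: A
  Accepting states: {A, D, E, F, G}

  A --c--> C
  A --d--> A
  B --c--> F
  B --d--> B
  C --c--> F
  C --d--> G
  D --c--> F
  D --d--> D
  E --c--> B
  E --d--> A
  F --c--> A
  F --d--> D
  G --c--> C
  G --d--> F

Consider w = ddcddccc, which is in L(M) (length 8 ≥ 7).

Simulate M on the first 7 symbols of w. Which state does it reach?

C

Run of M on the first 7 characters of w = d d c d d c c:
  step 0: A  (start)
  step 1: A  (read d: A→A)
  step 2: A  (read d: A→A)
  step 3: C  (read c: A→C)
  step 4: G  (read d: C→G)
  step 5: F  (read d: G→F)
  step 6: A  (read c: F→A)
  step 7: C  (read c: A→C)

After reading 7 characters, M is in state C.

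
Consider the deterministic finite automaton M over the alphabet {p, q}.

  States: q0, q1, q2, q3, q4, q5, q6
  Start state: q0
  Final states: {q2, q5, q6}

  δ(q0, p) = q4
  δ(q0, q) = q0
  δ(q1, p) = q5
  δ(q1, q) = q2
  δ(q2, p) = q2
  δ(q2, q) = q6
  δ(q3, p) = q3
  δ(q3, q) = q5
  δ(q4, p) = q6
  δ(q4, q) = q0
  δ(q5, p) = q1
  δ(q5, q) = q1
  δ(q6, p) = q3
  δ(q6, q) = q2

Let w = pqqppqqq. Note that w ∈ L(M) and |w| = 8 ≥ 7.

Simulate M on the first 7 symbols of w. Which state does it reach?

q6

Run of M on the first 7 characters of w = p q q p p q q:
  step 0: q0  (start)
  step 1: q4  (read p: q0→q4)
  step 2: q0  (read q: q4→q0)
  step 3: q0  (read q: q0→q0)
  step 4: q4  (read p: q0→q4)
  step 5: q6  (read p: q4→q6)
  step 6: q2  (read q: q6→q2)
  step 7: q6  (read q: q2→q6)

After reading 7 characters, M is in state q6.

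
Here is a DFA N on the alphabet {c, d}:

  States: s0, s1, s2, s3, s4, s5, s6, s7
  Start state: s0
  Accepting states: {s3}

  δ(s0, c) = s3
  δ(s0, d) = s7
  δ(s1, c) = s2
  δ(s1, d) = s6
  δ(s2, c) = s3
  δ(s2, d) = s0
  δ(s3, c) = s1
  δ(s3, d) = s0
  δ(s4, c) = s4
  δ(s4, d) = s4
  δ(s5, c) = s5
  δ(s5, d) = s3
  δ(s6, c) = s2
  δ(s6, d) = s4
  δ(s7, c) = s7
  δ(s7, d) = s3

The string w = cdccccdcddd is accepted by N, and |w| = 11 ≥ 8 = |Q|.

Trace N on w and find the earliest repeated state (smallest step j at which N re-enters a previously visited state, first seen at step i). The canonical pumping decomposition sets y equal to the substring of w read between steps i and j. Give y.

Run of N on w = c d c c c c d c d d d:
  step 0: s0  (start)
  step 1: s3  (read c: s0→s3)
  step 2: s0  (read d: s3→s0)   ← first repeat (s0 seen earlier)
  step 3: s3  (read c: s0→s3)
  step 4: s1  (read c: s3→s1)
  step 5: s2  (read c: s1→s2)
  step 6: s3  (read c: s2→s3)
  step 7: s0  (read d: s3→s0)
  step 8: s3  (read c: s0→s3)
  step 9: s0  (read d: s3→s0)
  step 10: s7  (read d: s0→s7)
  step 11: s3  (read d: s7→s3)

So i = 0, j = 2, giving x = w[0:0] = ε, y = w[0:2] = cd, z = w[2:11] = ccccdcddd.
Check: |xy| = 2 ≤ 8 and |y| = 2 ≥ 1. Reading y takes N from s0 back to s0, so every xyⁱz is accepted.

cd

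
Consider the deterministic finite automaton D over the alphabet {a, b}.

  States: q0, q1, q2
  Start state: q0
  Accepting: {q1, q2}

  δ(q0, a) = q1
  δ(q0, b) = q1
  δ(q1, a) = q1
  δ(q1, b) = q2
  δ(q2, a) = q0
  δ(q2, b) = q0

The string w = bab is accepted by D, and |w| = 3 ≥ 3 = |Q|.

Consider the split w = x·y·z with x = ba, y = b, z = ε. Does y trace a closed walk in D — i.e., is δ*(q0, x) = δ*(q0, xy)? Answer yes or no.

no

Run of D on the first 3 characters of w = b a b:
  step 0: q0  (start)
  step 1: q1  (read b: q0→q1)
  step 2: q1  (read a: q1→q1)
  step 3: q2  (read b: q1→q2)

After x (step 2): q1. After xy (step 3): q2.
They differ (q1 ≠ q2), so y is not a cycle from the state after x; this split is not the one the pumping-lemma construction produces, and pumping y need not keep the string in L(D).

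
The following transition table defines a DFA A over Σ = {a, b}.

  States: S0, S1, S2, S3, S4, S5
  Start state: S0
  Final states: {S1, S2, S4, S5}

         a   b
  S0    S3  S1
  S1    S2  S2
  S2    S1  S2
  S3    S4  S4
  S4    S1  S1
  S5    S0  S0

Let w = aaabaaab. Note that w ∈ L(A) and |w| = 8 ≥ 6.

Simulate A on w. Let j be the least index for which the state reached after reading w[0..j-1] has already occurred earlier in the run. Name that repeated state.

S1

Run of A on w = a a a b a a a b:
  step 0: S0  (start)
  step 1: S3  (read a: S0→S3)
  step 2: S4  (read a: S3→S4)
  step 3: S1  (read a: S4→S1)
  step 4: S2  (read b: S1→S2)
  step 5: S1  (read a: S2→S1)   ← first repeat (S1 seen earlier)
  step 6: S2  (read a: S1→S2)
  step 7: S1  (read a: S2→S1)
  step 8: S2  (read b: S1→S2)

The earliest repeat is at step j = 5: A is in S1, which it already visited at step i = 3.
Since A has 6 states, any run of length ≥ 6 visits 6+1 states, so by pigeonhole some state repeats within the first 6 steps — that repeat gives the pumpable loop.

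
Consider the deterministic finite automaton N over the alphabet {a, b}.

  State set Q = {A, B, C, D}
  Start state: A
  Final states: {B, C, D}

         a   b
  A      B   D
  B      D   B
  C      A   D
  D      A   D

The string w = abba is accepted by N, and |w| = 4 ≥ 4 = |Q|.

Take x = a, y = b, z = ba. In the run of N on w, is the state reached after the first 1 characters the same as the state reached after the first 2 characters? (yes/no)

yes

State sequence: A -a-> B -b-> B

After x (step 1): B. After xy (step 2): B.
They match, so y = b drives N around a cycle from B back to itself; pumping y any number of times keeps N in B before reading z, and xyⁱz ∈ L(N) for every i ≥ 0.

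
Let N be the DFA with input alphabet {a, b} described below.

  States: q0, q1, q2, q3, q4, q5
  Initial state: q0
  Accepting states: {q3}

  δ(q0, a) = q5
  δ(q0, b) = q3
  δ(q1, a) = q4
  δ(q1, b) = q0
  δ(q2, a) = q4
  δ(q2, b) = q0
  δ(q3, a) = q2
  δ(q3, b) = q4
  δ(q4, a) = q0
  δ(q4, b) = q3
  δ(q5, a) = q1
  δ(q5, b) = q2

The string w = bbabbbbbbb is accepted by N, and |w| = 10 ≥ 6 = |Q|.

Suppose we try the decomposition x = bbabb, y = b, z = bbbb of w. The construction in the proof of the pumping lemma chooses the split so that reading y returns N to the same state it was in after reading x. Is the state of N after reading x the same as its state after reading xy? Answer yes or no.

State sequence: q0 -b-> q3 -b-> q4 -a-> q0 -b-> q3 -b-> q4 -b-> q3

After x (step 5): q4. After xy (step 6): q3.
They differ (q4 ≠ q3), so y is not a cycle from the state after x; this split is not the one the pumping-lemma construction produces, and pumping y need not keep the string in L(N).

no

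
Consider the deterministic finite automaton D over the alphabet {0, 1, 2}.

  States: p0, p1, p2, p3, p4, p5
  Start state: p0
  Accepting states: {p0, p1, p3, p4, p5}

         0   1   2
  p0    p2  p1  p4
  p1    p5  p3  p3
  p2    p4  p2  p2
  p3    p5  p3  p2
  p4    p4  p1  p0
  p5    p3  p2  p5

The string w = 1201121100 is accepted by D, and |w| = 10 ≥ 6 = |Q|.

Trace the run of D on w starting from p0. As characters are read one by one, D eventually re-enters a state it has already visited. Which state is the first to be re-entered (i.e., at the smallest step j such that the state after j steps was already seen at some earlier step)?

p2

State sequence: p0 -1-> p1 -2-> p3 -0-> p5 -1-> p2 -1-> p2 -2-> p2 -1-> p2 -1-> p2 -0-> p4 -0-> p4
First repeat at step 5: p2 was already visited.

The earliest repeat is at step j = 5: D is in p2, which it already visited at step i = 4.
With |Q| = 6, pigeonhole forces a state repeat no later than step 6; the substring read between the first and second visits to that state can be pumped.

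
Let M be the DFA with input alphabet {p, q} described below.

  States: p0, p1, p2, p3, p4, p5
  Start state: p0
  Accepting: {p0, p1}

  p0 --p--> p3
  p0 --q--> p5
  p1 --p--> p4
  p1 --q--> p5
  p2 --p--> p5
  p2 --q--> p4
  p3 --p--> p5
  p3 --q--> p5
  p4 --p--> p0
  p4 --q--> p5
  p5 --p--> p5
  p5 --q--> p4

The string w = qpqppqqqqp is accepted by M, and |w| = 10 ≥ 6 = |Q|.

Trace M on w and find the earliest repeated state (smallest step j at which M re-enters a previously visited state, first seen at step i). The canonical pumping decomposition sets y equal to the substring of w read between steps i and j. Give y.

State sequence: p0 -q-> p5 -p-> p5 -q-> p4 -p-> p0 -p-> p3 -q-> p5 -q-> p4 -q-> p5 -q-> p4 -p-> p0
First repeat at step 2: p5 was already visited.

So i = 1, j = 2, giving x = w[0:1] = q, y = w[1:2] = p, z = w[2:10] = qppqqqqp.
Check: |xy| = 2 ≤ 6 and |y| = 1 ≥ 1. Reading y takes M from p5 back to p5, so every xyⁱz is accepted.
Since M has 6 states, any run of length ≥ 6 visits 6+1 states, so by pigeonhole some state repeats within the first 6 steps — that repeat gives the pumpable loop.

p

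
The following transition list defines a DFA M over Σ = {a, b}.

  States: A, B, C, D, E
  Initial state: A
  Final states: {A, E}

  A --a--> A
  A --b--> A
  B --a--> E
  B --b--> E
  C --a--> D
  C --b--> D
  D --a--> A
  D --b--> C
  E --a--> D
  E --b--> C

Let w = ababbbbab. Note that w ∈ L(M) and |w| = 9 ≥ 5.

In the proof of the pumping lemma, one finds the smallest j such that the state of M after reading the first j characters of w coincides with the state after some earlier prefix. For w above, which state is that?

State sequence: A -a-> A -b-> A -a-> A -b-> A -b-> A -b-> A -b-> A -a-> A -b-> A
First repeat at step 1: A was already visited.

The earliest repeat is at step j = 1: M is in A, which it already visited at step i = 0.
With |Q| = 5, pigeonhole forces a state repeat no later than step 5; the substring read between the first and second visits to that state can be pumped.

A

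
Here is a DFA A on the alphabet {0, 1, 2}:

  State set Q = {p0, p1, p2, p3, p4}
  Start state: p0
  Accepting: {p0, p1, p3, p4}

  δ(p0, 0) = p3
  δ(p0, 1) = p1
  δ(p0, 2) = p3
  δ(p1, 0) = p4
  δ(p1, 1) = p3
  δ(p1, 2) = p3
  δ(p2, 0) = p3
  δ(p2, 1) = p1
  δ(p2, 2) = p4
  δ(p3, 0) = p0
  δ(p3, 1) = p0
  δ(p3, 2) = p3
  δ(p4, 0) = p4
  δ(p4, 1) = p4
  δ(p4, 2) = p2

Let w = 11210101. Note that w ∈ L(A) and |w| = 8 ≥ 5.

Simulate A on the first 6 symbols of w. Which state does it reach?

p0

Run of A on the first 6 characters of w = 1 1 2 1 0 1:
  step 0: p0  (start)
  step 1: p1  (read 1: p0→p1)
  step 2: p3  (read 1: p1→p3)
  step 3: p3  (read 2: p3→p3)
  step 4: p0  (read 1: p3→p0)
  step 5: p3  (read 0: p0→p3)
  step 6: p0  (read 1: p3→p0)

After reading 6 characters, A is in state p0.
(This kind of state-tracing is the core of the pumping-lemma construction: with 5 states, pigeonhole forces a repeat within the first 5 steps.)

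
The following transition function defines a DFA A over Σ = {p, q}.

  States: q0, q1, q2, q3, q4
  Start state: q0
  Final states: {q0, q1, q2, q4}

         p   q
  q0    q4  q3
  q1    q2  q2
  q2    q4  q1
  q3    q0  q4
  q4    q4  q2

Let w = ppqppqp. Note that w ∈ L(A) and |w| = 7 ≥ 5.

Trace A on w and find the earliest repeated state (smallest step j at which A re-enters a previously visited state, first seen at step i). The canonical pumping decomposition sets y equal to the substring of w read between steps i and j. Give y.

State sequence: q0 -p-> q4 -p-> q4 -q-> q2 -p-> q4 -p-> q4 -q-> q2 -p-> q4
First repeat at step 2: q4 was already visited.

So i = 1, j = 2, giving x = w[0:1] = p, y = w[1:2] = p, z = w[2:7] = qppqp.
Check: |xy| = 2 ≤ 5 and |y| = 1 ≥ 1. Reading y takes A from q4 back to q4, so every xyⁱz is accepted.

p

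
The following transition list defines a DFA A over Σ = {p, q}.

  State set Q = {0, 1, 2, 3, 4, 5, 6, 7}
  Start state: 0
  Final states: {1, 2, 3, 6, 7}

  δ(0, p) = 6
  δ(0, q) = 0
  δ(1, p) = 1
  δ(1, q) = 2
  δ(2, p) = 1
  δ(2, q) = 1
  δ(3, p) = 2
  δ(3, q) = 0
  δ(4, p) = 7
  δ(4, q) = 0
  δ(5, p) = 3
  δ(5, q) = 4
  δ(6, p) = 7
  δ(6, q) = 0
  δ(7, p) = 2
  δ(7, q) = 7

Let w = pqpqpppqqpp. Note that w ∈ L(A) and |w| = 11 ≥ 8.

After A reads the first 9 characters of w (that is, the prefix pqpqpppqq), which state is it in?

2

Run of A on the first 9 characters of w = p q p q p p p q q:
  step 0: 0  (start)
  step 1: 6  (read p: 0→6)
  step 2: 0  (read q: 6→0)
  step 3: 6  (read p: 0→6)
  step 4: 0  (read q: 6→0)
  step 5: 6  (read p: 0→6)
  step 6: 7  (read p: 6→7)
  step 7: 2  (read p: 7→2)
  step 8: 1  (read q: 2→1)
  step 9: 2  (read q: 1→2)

After reading 9 characters, A is in state 2.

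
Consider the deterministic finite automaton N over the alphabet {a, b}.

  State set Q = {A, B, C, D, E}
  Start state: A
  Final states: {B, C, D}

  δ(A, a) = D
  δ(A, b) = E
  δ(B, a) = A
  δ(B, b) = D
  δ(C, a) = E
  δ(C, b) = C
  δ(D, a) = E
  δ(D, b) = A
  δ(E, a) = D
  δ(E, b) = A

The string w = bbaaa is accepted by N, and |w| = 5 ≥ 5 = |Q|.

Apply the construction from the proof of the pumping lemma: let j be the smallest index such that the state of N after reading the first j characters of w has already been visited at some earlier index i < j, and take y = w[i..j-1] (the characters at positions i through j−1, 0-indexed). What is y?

Run of N on w = b b a a a:
  step 0: A  (start)
  step 1: E  (read b: A→E)
  step 2: A  (read b: E→A)   ← first repeat (A seen earlier)
  step 3: D  (read a: A→D)
  step 4: E  (read a: D→E)
  step 5: D  (read a: E→D)

So i = 0, j = 2, giving x = w[0:0] = ε, y = w[0:2] = bb, z = w[2:5] = aaa.
Check: |xy| = 2 ≤ 5 and |y| = 2 ≥ 1. Reading y takes N from A back to A, so every xyⁱz is accepted.
With |Q| = 5, pigeonhole forces a state repeat no later than step 5; the substring read between the first and second visits to that state can be pumped.

bb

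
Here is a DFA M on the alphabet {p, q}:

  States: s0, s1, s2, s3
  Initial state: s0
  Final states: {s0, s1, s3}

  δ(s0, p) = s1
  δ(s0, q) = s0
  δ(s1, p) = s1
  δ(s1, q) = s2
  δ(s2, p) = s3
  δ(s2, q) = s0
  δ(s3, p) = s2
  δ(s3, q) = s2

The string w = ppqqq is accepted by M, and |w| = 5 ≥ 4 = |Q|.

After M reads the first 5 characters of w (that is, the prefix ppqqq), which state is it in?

Run of M on the first 5 characters of w = p p q q q:
  step 0: s0  (start)
  step 1: s1  (read p: s0→s1)
  step 2: s1  (read p: s1→s1)
  step 3: s2  (read q: s1→s2)
  step 4: s0  (read q: s2→s0)
  step 5: s0  (read q: s0→s0)

After reading 5 characters, M is in state s0.
(This kind of state-tracing is the core of the pumping-lemma construction: with 4 states, pigeonhole forces a repeat within the first 4 steps.)

s0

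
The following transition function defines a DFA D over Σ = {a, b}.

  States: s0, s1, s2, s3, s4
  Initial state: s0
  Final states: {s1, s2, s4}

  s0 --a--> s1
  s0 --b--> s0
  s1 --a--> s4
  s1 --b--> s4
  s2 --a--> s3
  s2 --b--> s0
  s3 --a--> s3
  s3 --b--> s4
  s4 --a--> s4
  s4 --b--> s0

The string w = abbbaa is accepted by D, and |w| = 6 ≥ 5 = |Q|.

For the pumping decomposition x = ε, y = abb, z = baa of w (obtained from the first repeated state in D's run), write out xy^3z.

xy^3z = ε·abb·abb·abb·baa = abbabbabbbaa.
Reading y = abb takes D from s0 back to s0, so after x·y·y·y the machine is still in s0, and z then leads to the accepting state s4. Hence abbabbabbbaa ∈ L(D).

abbabbabbbaa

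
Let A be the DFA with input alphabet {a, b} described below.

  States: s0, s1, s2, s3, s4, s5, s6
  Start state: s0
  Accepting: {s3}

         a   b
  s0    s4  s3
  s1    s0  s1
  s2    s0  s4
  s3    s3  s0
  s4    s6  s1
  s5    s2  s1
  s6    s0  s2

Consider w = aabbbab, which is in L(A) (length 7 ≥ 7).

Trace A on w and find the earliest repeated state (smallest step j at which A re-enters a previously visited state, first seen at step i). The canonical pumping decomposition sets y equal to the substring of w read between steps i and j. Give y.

Run of A on w = a a b b b a b:
  step 0: s0  (start)
  step 1: s4  (read a: s0→s4)
  step 2: s6  (read a: s4→s6)
  step 3: s2  (read b: s6→s2)
  step 4: s4  (read b: s2→s4)   ← first repeat (s4 seen earlier)
  step 5: s1  (read b: s4→s1)
  step 6: s0  (read a: s1→s0)
  step 7: s3  (read b: s0→s3)

So i = 1, j = 4, giving x = w[0:1] = a, y = w[1:4] = abb, z = w[4:7] = bab.
Check: |xy| = 4 ≤ 7 and |y| = 3 ≥ 1. Reading y takes A from s4 back to s4, so every xyⁱz is accepted.
The DFA has 7 states, so the proof of the pumping lemma guarantees a repeated state among the first 7+1 visited; the segment between the two visits is the pumpable y.

abb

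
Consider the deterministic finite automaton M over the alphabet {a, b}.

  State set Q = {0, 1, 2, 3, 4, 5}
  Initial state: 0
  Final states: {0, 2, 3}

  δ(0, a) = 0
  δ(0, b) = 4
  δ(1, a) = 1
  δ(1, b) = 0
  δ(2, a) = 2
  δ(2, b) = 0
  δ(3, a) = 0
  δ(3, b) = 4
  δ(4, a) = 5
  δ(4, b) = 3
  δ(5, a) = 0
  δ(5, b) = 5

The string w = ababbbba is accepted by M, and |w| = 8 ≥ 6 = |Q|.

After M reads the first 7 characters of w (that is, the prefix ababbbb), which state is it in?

5

State sequence: 0 -a-> 0 -b-> 4 -a-> 5 -b-> 5 -b-> 5 -b-> 5 -b-> 5

After reading 7 characters, M is in state 5.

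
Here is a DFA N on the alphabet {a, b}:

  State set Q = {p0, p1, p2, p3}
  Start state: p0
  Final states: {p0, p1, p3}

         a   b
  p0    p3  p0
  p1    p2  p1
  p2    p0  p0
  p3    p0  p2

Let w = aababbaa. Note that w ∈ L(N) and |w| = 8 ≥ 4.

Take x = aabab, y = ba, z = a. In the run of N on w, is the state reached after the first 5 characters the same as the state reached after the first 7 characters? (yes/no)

no

State sequence: p0 -a-> p3 -a-> p0 -b-> p0 -a-> p3 -b-> p2 -b-> p0 -a-> p3

After x (step 5): p2. After xy (step 7): p3.
They differ (p2 ≠ p3), so y is not a cycle from the state after x; this split is not the one the pumping-lemma construction produces, and pumping y need not keep the string in L(N).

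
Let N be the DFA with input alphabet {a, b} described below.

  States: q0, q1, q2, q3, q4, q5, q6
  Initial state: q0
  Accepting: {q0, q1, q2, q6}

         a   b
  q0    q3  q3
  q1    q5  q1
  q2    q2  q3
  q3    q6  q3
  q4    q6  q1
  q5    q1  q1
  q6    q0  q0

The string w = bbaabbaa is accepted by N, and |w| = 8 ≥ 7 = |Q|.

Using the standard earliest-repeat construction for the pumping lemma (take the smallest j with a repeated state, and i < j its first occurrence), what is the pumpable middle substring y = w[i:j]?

b

Run of N on w = b b a a b b a a:
  step 0: q0  (start)
  step 1: q3  (read b: q0→q3)
  step 2: q3  (read b: q3→q3)   ← first repeat (q3 seen earlier)
  step 3: q6  (read a: q3→q6)
  step 4: q0  (read a: q6→q0)
  step 5: q3  (read b: q0→q3)
  step 6: q3  (read b: q3→q3)
  step 7: q6  (read a: q3→q6)
  step 8: q0  (read a: q6→q0)

So i = 1, j = 2, giving x = w[0:1] = b, y = w[1:2] = b, z = w[2:8] = aabbaa.
Check: |xy| = 2 ≤ 7 and |y| = 1 ≥ 1. Reading y takes N from q3 back to q3, so every xyⁱz is accepted.
The DFA has 7 states, so the proof of the pumping lemma guarantees a repeated state among the first 7+1 visited; the segment between the two visits is the pumpable y.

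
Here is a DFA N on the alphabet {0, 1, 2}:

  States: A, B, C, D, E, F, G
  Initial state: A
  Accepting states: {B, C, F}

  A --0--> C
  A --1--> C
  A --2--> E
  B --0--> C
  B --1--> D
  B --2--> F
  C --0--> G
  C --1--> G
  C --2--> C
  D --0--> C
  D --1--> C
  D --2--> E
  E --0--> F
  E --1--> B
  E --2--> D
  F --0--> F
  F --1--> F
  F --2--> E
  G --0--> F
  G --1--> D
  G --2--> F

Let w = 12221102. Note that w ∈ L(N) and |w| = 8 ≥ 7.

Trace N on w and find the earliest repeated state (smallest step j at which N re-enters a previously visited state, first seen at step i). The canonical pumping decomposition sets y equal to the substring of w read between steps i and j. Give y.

2

Run of N on w = 1 2 2 2 1 1 0 2:
  step 0: A  (start)
  step 1: C  (read 1: A→C)
  step 2: C  (read 2: C→C)   ← first repeat (C seen earlier)
  step 3: C  (read 2: C→C)
  step 4: C  (read 2: C→C)
  step 5: G  (read 1: C→G)
  step 6: D  (read 1: G→D)
  step 7: C  (read 0: D→C)
  step 8: C  (read 2: C→C)

So i = 1, j = 2, giving x = w[0:1] = 1, y = w[1:2] = 2, z = w[2:8] = 221102.
Check: |xy| = 2 ≤ 7 and |y| = 1 ≥ 1. Reading y takes N from C back to C, so every xyⁱz is accepted.
Since N has 7 states, any run of length ≥ 7 visits 7+1 states, so by pigeonhole some state repeats within the first 7 steps — that repeat gives the pumpable loop.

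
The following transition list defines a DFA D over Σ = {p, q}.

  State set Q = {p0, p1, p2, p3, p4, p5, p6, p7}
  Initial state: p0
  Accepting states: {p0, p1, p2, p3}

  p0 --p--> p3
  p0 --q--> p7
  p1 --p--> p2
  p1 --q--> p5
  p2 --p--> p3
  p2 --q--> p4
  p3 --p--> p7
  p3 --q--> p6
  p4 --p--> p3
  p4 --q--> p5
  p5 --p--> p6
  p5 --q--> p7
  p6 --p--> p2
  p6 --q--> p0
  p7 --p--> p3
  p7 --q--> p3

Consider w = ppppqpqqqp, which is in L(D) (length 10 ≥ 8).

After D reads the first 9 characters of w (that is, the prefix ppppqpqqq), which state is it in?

p0

Run of D on the first 9 characters of w = p p p p q p q q q:
  step 0: p0  (start)
  step 1: p3  (read p: p0→p3)
  step 2: p7  (read p: p3→p7)
  step 3: p3  (read p: p7→p3)
  step 4: p7  (read p: p3→p7)
  step 5: p3  (read q: p7→p3)
  step 6: p7  (read p: p3→p7)
  step 7: p3  (read q: p7→p3)
  step 8: p6  (read q: p3→p6)
  step 9: p0  (read q: p6→p0)

After reading 9 characters, D is in state p0.
(This kind of state-tracing is the core of the pumping-lemma construction: with 8 states, pigeonhole forces a repeat within the first 8 steps.)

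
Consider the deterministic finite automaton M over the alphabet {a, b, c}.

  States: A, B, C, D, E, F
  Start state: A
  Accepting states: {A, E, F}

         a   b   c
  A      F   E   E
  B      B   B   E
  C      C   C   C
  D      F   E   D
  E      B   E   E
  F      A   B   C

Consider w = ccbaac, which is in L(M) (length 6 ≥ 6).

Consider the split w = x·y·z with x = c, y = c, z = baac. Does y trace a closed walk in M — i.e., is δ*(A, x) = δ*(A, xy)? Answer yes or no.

Run of M on the first 2 characters of w = c c:
  step 0: A  (start)
  step 1: E  (read c: A→E)
  step 2: E  (read c: E→E)

After x (step 1): E. After xy (step 2): E.
They match, so y = c drives M around a cycle from E back to itself; pumping y any number of times keeps M in E before reading z, and xyⁱz ∈ L(M) for every i ≥ 0.

yes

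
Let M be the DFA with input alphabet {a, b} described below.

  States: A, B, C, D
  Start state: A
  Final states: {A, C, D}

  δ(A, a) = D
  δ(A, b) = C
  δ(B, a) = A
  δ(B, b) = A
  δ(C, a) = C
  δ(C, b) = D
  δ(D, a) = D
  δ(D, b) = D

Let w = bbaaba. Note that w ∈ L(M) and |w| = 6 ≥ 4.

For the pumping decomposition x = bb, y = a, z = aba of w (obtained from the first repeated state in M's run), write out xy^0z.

xy⁰z = xz = bb·aba = bbaba.
Reading y = a takes M from D back to D, so after x the machine is still in D, and z then leads to the accepting state D. Hence bbaba ∈ L(M).

bbaba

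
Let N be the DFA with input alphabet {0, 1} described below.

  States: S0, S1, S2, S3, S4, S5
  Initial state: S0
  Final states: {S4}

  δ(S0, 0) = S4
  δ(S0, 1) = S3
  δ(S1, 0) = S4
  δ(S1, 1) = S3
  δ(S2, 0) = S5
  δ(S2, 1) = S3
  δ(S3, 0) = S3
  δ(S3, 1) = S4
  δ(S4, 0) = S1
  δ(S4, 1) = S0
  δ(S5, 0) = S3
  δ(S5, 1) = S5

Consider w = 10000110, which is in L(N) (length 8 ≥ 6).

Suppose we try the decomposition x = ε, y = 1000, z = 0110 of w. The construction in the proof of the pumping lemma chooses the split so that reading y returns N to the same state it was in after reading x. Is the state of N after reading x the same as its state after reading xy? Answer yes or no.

no

Run of N on the first 4 characters of w = 1 0 0 0:
  step 0: S0  (start)
  step 1: S3  (read 1: S0→S3)
  step 2: S3  (read 0: S3→S3)
  step 3: S3  (read 0: S3→S3)
  step 4: S3  (read 0: S3→S3)

After x (step 0): S0. After xy (step 4): S3.
They differ (S0 ≠ S3), so y is not a cycle from the state after x; this split is not the one the pumping-lemma construction produces, and pumping y need not keep the string in L(N).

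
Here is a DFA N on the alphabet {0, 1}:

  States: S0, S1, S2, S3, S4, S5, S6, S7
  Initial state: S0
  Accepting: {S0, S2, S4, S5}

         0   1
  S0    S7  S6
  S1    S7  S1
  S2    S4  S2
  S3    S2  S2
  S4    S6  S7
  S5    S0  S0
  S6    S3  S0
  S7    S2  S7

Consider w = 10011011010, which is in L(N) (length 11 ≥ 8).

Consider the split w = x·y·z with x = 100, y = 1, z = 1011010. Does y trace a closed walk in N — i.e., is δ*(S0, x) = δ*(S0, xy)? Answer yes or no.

yes

State sequence: S0 -1-> S6 -0-> S3 -0-> S2 -1-> S2

After x (step 3): S2. After xy (step 4): S2.
They match, so y = 1 drives N around a cycle from S2 back to itself; pumping y any number of times keeps N in S2 before reading z, and xyⁱz ∈ L(N) for every i ≥ 0.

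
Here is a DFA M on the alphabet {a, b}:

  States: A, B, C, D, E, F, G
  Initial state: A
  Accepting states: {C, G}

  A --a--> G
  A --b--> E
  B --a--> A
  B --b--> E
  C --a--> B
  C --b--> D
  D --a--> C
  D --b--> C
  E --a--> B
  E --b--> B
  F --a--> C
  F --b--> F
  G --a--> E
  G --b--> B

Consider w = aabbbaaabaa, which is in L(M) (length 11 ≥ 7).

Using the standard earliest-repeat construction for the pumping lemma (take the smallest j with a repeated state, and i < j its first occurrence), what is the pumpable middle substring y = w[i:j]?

Run of M on w = a a b b b a a a b a a:
  step 0: A  (start)
  step 1: G  (read a: A→G)
  step 2: E  (read a: G→E)
  step 3: B  (read b: E→B)
  step 4: E  (read b: B→E)   ← first repeat (E seen earlier)
  step 5: B  (read b: E→B)
  step 6: A  (read a: B→A)
  step 7: G  (read a: A→G)
  step 8: E  (read a: G→E)
  step 9: B  (read b: E→B)
  step 10: A  (read a: B→A)
  step 11: G  (read a: A→G)

So i = 2, j = 4, giving x = w[0:2] = aa, y = w[2:4] = bb, z = w[4:11] = baaabaa.
Check: |xy| = 4 ≤ 7 and |y| = 2 ≥ 1. Reading y takes M from E back to E, so every xyⁱz is accepted.

bb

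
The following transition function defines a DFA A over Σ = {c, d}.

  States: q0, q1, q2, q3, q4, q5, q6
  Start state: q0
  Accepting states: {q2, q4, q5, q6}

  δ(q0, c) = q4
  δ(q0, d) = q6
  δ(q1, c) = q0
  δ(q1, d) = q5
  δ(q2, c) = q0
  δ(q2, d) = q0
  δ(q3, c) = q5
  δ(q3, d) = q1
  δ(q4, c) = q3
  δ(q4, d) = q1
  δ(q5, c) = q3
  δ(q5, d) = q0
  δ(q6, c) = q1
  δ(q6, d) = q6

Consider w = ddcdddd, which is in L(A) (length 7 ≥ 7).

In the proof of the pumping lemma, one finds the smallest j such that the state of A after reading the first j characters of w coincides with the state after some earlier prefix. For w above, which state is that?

q6

State sequence: q0 -d-> q6 -d-> q6 -c-> q1 -d-> q5 -d-> q0 -d-> q6 -d-> q6
First repeat at step 2: q6 was already visited.

The earliest repeat is at step j = 2: A is in q6, which it already visited at step i = 1.
The DFA has 7 states, so the proof of the pumping lemma guarantees a repeated state among the first 7+1 visited; the segment between the two visits is the pumpable y.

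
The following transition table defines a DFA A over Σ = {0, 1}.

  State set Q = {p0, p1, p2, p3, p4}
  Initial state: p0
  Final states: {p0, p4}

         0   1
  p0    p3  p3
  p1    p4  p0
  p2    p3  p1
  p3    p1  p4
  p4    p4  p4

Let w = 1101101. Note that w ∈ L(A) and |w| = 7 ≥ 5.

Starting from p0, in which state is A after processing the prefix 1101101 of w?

State sequence: p0 -1-> p3 -1-> p4 -0-> p4 -1-> p4 -1-> p4 -0-> p4 -1-> p4

After reading 7 characters, A is in state p4.
(This kind of state-tracing is the core of the pumping-lemma construction: with 5 states, pigeonhole forces a repeat within the first 5 steps.)

p4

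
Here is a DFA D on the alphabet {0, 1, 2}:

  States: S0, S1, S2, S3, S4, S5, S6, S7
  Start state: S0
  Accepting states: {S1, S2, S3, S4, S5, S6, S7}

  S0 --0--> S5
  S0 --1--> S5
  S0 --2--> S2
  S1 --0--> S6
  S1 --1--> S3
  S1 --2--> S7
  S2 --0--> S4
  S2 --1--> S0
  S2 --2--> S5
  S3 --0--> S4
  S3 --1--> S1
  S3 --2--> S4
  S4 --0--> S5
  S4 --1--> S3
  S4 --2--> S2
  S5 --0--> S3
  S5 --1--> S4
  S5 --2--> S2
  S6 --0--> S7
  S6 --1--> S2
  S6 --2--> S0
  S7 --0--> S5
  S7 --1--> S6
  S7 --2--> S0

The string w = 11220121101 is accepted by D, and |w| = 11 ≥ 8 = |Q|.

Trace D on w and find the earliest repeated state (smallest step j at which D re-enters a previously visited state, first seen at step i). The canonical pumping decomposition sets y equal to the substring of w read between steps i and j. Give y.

State sequence: S0 -1-> S5 -1-> S4 -2-> S2 -2-> S5 -0-> S3 -1-> S1 -2-> S7 -1-> S6 -1-> S2 -0-> S4 -1-> S3
First repeat at step 4: S5 was already visited.

So i = 1, j = 4, giving x = w[0:1] = 1, y = w[1:4] = 122, z = w[4:11] = 0121101.
Check: |xy| = 4 ≤ 8 and |y| = 3 ≥ 1. Reading y takes D from S5 back to S5, so every xyⁱz is accepted.

122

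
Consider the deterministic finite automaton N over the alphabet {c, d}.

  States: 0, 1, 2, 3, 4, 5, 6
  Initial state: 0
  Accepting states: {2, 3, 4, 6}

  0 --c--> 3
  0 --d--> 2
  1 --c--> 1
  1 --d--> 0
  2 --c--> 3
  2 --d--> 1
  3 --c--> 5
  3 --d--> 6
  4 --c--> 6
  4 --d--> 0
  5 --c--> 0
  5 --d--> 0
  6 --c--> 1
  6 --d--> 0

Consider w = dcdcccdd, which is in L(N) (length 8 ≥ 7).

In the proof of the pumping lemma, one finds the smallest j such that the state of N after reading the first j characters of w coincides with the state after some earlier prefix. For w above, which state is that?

1

State sequence: 0 -d-> 2 -c-> 3 -d-> 6 -c-> 1 -c-> 1 -c-> 1 -d-> 0 -d-> 2
First repeat at step 5: 1 was already visited.

The earliest repeat is at step j = 5: N is in 1, which it already visited at step i = 4.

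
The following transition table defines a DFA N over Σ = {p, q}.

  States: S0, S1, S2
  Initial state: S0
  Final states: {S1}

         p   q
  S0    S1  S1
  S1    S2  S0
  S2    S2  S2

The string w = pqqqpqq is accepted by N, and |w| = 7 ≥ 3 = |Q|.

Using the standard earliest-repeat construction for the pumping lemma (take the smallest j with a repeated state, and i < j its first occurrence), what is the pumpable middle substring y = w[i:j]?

Run of N on w = p q q q p q q:
  step 0: S0  (start)
  step 1: S1  (read p: S0→S1)
  step 2: S0  (read q: S1→S0)   ← first repeat (S0 seen earlier)
  step 3: S1  (read q: S0→S1)
  step 4: S0  (read q: S1→S0)
  step 5: S1  (read p: S0→S1)
  step 6: S0  (read q: S1→S0)
  step 7: S1  (read q: S0→S1)

So i = 0, j = 2, giving x = w[0:0] = ε, y = w[0:2] = pq, z = w[2:7] = qqpqq.
Check: |xy| = 2 ≤ 3 and |y| = 2 ≥ 1. Reading y takes N from S0 back to S0, so every xyⁱz is accepted.
With |Q| = 3, pigeonhole forces a state repeat no later than step 3; the substring read between the first and second visits to that state can be pumped.

pq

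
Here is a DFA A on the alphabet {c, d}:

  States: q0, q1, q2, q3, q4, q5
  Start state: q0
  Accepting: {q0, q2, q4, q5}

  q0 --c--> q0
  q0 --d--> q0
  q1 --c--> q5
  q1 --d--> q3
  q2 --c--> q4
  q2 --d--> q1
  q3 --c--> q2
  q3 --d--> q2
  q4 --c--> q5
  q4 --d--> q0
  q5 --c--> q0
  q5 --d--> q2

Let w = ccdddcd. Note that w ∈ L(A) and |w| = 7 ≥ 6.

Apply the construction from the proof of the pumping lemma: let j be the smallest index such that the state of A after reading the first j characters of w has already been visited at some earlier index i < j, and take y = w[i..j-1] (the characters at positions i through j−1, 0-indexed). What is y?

Run of A on w = c c d d d c d:
  step 0: q0  (start)
  step 1: q0  (read c: q0→q0)   ← first repeat (q0 seen earlier)
  step 2: q0  (read c: q0→q0)
  step 3: q0  (read d: q0→q0)
  step 4: q0  (read d: q0→q0)
  step 5: q0  (read d: q0→q0)
  step 6: q0  (read c: q0→q0)
  step 7: q0  (read d: q0→q0)

So i = 0, j = 1, giving x = w[0:0] = ε, y = w[0:1] = c, z = w[1:7] = cdddcd.
Check: |xy| = 1 ≤ 6 and |y| = 1 ≥ 1. Reading y takes A from q0 back to q0, so every xyⁱz is accepted.
Since A has 6 states, any run of length ≥ 6 visits 6+1 states, so by pigeonhole some state repeats within the first 6 steps — that repeat gives the pumpable loop.

c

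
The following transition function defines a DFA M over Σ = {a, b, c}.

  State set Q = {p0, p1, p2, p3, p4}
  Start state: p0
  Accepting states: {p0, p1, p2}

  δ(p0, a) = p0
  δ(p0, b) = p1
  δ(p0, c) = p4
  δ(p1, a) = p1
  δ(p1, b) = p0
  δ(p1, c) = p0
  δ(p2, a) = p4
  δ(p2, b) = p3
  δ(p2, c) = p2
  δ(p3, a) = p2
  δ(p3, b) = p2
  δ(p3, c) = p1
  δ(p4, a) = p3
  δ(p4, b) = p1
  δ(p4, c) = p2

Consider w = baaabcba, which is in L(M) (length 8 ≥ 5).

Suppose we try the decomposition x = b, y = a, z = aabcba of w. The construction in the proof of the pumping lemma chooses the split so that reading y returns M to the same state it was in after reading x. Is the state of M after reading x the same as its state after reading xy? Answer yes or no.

yes

State sequence: p0 -b-> p1 -a-> p1

After x (step 1): p1. After xy (step 2): p1.
They match, so y = a drives M around a cycle from p1 back to itself; pumping y any number of times keeps M in p1 before reading z, and xyⁱz ∈ L(M) for every i ≥ 0.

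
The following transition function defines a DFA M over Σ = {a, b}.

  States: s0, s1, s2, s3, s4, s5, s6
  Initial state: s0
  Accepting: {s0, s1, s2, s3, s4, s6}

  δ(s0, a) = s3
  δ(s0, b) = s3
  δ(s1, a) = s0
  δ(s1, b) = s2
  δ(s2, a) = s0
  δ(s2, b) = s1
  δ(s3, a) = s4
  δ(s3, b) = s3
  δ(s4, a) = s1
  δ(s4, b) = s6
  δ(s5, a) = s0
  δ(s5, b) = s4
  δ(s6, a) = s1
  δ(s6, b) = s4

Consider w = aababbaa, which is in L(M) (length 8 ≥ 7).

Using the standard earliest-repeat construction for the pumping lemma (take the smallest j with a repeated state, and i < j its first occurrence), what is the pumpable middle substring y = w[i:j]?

bb

State sequence: s0 -a-> s3 -a-> s4 -b-> s6 -a-> s1 -b-> s2 -b-> s1 -a-> s0 -a-> s3
First repeat at step 6: s1 was already visited.

So i = 4, j = 6, giving x = w[0:4] = aaba, y = w[4:6] = bb, z = w[6:8] = aa.
Check: |xy| = 6 ≤ 7 and |y| = 2 ≥ 1. Reading y takes M from s1 back to s1, so every xyⁱz is accepted.
Pumping length from the standard proof: p = 7 (the number of states). The repeated state found above gives |xy| = j ≤ 7 and |y| = j − i ≥ 1.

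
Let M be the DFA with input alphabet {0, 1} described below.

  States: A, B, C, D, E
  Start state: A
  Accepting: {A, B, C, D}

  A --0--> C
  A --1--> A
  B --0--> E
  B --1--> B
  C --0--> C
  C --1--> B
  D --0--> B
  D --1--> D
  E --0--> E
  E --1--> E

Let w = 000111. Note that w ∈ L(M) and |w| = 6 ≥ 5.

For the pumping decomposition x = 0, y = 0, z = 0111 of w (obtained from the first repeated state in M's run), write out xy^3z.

00000111

xy^3z = 0·0·0·0·0111 = 00000111.
Reading y = 0 takes M from C back to C, so after x·y·y·y the machine is still in C, and z then leads to the accepting state B. Hence 00000111 ∈ L(M).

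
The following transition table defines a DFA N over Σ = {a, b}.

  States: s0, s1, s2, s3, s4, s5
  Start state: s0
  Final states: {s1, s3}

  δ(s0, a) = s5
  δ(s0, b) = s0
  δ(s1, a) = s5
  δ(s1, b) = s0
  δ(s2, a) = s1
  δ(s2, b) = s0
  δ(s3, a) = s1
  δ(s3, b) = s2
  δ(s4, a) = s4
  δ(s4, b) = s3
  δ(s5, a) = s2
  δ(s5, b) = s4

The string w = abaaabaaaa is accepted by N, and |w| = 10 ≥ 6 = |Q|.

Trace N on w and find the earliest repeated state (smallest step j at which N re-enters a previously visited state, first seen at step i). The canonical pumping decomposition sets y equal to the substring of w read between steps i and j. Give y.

a

State sequence: s0 -a-> s5 -b-> s4 -a-> s4 -a-> s4 -a-> s4 -b-> s3 -a-> s1 -a-> s5 -a-> s2 -a-> s1
First repeat at step 3: s4 was already visited.

So i = 2, j = 3, giving x = w[0:2] = ab, y = w[2:3] = a, z = w[3:10] = aabaaaa.
Check: |xy| = 3 ≤ 6 and |y| = 1 ≥ 1. Reading y takes N from s4 back to s4, so every xyⁱz is accepted.
The DFA has 6 states, so the proof of the pumping lemma guarantees a repeated state among the first 6+1 visited; the segment between the two visits is the pumpable y.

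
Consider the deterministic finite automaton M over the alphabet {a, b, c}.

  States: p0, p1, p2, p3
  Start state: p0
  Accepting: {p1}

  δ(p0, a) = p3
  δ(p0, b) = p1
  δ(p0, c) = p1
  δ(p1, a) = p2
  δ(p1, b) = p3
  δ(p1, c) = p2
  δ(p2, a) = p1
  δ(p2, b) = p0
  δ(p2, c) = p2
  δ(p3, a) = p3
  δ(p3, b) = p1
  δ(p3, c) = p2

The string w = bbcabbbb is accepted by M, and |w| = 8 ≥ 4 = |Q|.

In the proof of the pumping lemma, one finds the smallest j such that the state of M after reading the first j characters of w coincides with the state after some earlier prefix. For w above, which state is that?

State sequence: p0 -b-> p1 -b-> p3 -c-> p2 -a-> p1 -b-> p3 -b-> p1 -b-> p3 -b-> p1
First repeat at step 4: p1 was already visited.

The earliest repeat is at step j = 4: M is in p1, which it already visited at step i = 1.

p1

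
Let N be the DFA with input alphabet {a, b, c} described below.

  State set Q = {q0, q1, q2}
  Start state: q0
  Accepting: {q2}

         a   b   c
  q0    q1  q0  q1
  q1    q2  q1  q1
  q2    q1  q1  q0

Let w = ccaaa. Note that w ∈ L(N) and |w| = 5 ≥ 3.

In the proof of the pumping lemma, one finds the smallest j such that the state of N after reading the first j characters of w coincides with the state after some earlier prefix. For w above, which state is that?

Run of N on w = c c a a a:
  step 0: q0  (start)
  step 1: q1  (read c: q0→q1)
  step 2: q1  (read c: q1→q1)   ← first repeat (q1 seen earlier)
  step 3: q2  (read a: q1→q2)
  step 4: q1  (read a: q2→q1)
  step 5: q2  (read a: q1→q2)

The earliest repeat is at step j = 2: N is in q1, which it already visited at step i = 1.
The DFA has 3 states, so the proof of the pumping lemma guarantees a repeated state among the first 3+1 visited; the segment between the two visits is the pumpable y.

q1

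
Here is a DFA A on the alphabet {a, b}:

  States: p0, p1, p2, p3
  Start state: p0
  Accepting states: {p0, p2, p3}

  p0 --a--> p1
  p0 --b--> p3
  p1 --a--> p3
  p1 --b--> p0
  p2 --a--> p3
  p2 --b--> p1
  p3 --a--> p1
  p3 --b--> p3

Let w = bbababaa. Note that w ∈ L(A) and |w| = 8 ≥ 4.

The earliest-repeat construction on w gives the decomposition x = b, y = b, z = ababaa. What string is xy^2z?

xy^2z = b·b·b·ababaa = bbbababaa.
Reading y = b takes A from p3 back to p3, so after x·y·y the machine is still in p3, and z then leads to the accepting state p3. Hence bbbababaa ∈ L(A).

bbbababaa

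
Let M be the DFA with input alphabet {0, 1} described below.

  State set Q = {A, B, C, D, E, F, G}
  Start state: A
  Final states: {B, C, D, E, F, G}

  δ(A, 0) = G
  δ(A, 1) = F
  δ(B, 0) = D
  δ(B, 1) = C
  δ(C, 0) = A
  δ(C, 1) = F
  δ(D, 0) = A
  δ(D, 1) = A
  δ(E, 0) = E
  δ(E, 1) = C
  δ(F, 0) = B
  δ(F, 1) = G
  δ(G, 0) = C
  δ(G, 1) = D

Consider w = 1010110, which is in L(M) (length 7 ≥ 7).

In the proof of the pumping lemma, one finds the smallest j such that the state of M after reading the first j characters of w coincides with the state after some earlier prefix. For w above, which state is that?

State sequence: A -1-> F -0-> B -1-> C -0-> A -1-> F -1-> G -0-> C
First repeat at step 4: A was already visited.

The earliest repeat is at step j = 4: M is in A, which it already visited at step i = 0.
Since M has 7 states, any run of length ≥ 7 visits 7+1 states, so by pigeonhole some state repeats within the first 7 steps — that repeat gives the pumpable loop.

A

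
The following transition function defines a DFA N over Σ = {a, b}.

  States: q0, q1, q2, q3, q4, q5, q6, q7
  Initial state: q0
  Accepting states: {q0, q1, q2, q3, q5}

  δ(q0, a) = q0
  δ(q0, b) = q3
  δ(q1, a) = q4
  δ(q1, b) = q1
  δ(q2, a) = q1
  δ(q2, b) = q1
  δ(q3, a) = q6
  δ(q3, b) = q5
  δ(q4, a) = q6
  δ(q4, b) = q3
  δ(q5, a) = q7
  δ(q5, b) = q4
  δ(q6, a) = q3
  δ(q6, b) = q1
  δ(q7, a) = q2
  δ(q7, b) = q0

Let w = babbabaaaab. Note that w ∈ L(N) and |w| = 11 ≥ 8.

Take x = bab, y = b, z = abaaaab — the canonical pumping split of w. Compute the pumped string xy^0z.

bababaaaab

xy⁰z = xz = bab·abaaaab = bababaaaab.
Reading y = b takes N from q1 back to q1, so after x the machine is still in q1, and z then leads to the accepting state q5. Hence bababaaaab ∈ L(N).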